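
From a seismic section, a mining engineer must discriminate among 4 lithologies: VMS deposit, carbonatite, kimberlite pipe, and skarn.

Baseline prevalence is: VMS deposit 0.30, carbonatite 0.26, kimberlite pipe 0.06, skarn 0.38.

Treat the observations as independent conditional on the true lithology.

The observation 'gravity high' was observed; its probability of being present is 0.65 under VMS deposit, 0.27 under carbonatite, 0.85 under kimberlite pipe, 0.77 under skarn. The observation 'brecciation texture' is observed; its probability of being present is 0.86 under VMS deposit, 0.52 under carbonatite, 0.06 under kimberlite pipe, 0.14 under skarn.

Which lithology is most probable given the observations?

Multiply each prior by the joint likelihood of the evidence pattern:
  VMS deposit: 0.30 × 0.65 × 0.86 = 0.1677
  carbonatite: 0.26 × 0.27 × 0.52 = 0.036504
  kimberlite pipe: 0.06 × 0.85 × 0.06 = 0.00306
  skarn: 0.38 × 0.77 × 0.14 = 0.040964
The unnormalized weights sum to 0.24823.
P(VMS deposit | evidence) ≈ 0.1677 / 0.24823 ≈ 0.676
P(carbonatite | evidence) ≈ 0.036504 / 0.24823 ≈ 0.147
P(kimberlite pipe | evidence) ≈ 0.00306 / 0.24823 ≈ 0.012
P(skarn | evidence) ≈ 0.040964 / 0.24823 ≈ 0.165
The largest is 0.676, so VMS deposit is most probable.

VMS deposit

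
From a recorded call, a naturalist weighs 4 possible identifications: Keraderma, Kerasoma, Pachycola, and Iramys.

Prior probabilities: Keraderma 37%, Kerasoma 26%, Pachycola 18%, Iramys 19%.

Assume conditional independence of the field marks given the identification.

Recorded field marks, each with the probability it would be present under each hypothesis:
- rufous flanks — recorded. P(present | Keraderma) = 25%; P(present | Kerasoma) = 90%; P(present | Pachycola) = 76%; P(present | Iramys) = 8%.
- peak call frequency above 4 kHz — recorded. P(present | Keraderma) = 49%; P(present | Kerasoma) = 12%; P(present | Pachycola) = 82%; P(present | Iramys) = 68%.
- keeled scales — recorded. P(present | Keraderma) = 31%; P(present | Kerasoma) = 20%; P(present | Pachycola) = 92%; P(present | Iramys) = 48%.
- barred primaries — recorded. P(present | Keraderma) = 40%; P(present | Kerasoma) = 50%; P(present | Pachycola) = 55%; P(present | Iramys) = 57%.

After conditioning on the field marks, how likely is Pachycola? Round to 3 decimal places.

For each hypothesis, the unnormalized posterior weight is prior × product of the field mark likelihoods:
  Keraderma: 0.37 × 0.25 × 0.49 × 0.31 × 0.40 = 0.0056203
  Kerasoma: 0.26 × 0.90 × 0.12 × 0.20 × 0.50 = 0.002808
  Pachycola: 0.18 × 0.76 × 0.82 × 0.92 × 0.55 = 0.056761
  Iramys: 0.19 × 0.08 × 0.68 × 0.48 × 0.57 = 0.0028279
Marginal likelihood of the evidence = 0.068017.
P(Pachycola | evidence) = 0.056761 / 0.068017 ≈ 0.835.

0.835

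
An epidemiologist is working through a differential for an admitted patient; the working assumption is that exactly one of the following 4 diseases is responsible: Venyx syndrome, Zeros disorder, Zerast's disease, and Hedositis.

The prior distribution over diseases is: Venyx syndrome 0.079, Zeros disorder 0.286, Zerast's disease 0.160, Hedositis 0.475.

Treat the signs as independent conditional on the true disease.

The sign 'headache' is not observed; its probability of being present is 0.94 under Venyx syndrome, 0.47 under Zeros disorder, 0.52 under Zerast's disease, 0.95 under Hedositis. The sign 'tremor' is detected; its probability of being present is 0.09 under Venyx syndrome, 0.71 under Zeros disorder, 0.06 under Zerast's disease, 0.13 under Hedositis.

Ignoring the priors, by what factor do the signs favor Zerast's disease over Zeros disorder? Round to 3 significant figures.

The Bayes factor is the ratio of the joint likelihoods of the sign pattern under the two hypotheses (using 1 − P(present | H) for each absent sign).
  Zerast's disease: (1 − 0.52) × 0.06 = 0.0288
  Zeros disorder: (1 − 0.47) × 0.71 = 0.3763
Bayes factor = 0.0288 / 0.3763 ≈ 0.0765

0.0765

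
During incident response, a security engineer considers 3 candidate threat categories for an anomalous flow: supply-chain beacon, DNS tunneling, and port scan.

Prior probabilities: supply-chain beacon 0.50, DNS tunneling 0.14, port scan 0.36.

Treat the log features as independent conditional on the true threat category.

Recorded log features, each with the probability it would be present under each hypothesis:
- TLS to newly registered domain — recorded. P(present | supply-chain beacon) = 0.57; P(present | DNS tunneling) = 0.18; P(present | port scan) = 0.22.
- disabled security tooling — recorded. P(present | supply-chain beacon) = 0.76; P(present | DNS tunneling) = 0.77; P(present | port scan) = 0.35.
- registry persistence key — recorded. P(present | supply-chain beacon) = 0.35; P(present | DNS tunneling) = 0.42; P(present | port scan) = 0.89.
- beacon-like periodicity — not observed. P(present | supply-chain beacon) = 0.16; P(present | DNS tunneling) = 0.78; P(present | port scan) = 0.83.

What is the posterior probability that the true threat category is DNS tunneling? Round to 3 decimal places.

Multiply each prior by the joint likelihood of the log feature pattern (using 1 − P(present | H) for each absent log feature):
  supply-chain beacon: 0.50 × 0.57 × 0.76 × 0.35 × (1 − 0.16) = 0.06368
  DNS tunneling: 0.14 × 0.18 × 0.77 × 0.42 × (1 − 0.78) = 0.0017929
  port scan: 0.36 × 0.22 × 0.35 × 0.89 × (1 − 0.83) = 0.004194
The unnormalized weights sum to 0.069667.
P(DNS tunneling | evidence) = 0.0017929 / 0.069667 ≈ 0.026.

0.026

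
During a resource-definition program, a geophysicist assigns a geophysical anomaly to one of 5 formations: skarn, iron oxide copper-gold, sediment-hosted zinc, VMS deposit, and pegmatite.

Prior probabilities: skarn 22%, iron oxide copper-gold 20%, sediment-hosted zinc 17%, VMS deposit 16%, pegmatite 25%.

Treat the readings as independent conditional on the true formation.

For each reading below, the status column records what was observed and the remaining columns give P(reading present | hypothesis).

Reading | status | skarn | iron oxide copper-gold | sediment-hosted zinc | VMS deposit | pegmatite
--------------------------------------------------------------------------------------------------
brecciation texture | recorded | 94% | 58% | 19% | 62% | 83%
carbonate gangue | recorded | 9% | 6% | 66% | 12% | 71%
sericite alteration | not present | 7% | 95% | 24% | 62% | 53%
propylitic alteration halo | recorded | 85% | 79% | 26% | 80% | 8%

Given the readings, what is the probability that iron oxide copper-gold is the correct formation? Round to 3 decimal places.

0.010

Multiply each prior by the joint likelihood of the reading pattern (using 1 − P(present | H) for each absent reading):
  skarn: 0.22 × 0.94 × 0.09 × (1 − 0.07) × 0.85 = 0.014713
  iron oxide copper-gold: 0.20 × 0.58 × 0.06 × (1 − 0.95) × 0.79 = 0.00027492
  sediment-hosted zinc: 0.17 × 0.19 × 0.66 × (1 − 0.24) × 0.26 = 0.0042124
  VMS deposit: 0.16 × 0.62 × 0.12 × (1 − 0.62) × 0.80 = 0.0036188
  pegmatite: 0.25 × 0.83 × 0.71 × (1 − 0.53) × 0.08 = 0.0055394
Normalizing constant Z = 0.014713 + 0.00027492 + 0.0042124 + 0.0036188 + 0.0055394 = 0.028358.
P(iron oxide copper-gold | evidence) = 0.00027492 / 0.028358 ≈ 0.010.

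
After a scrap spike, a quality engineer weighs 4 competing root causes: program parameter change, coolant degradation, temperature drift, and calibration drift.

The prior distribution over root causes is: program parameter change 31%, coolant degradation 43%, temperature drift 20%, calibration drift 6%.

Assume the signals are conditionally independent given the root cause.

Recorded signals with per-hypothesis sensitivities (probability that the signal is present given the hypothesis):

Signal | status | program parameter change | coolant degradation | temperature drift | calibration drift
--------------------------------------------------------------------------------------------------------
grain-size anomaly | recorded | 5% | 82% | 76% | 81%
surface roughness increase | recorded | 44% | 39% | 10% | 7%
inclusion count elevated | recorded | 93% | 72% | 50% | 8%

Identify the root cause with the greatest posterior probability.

coolant degradation

By Bayes' rule with conditional independence, the unnormalized weight for each hypothesis is prior × ∏ likelihoods:
  program parameter change: 0.31 × 0.05 × 0.44 × 0.93 = 0.0063426
  coolant degradation: 0.43 × 0.82 × 0.39 × 0.72 = 0.09901
  temperature drift: 0.20 × 0.76 × 0.10 × 0.50 = 0.0076
  calibration drift: 0.06 × 0.81 × 0.07 × 0.08 = 0.00027216
Marginal likelihood of the evidence = 0.11322.
P(program parameter change | evidence) ≈ 0.0063426 / 0.11322 ≈ 0.056
P(coolant degradation | evidence) ≈ 0.09901 / 0.11322 ≈ 0.874
P(temperature drift | evidence) ≈ 0.0076 / 0.11322 ≈ 0.067
P(calibration drift | evidence) ≈ 0.00027216 / 0.11322 ≈ 0.002
The largest is 0.874, so coolant degradation is most probable.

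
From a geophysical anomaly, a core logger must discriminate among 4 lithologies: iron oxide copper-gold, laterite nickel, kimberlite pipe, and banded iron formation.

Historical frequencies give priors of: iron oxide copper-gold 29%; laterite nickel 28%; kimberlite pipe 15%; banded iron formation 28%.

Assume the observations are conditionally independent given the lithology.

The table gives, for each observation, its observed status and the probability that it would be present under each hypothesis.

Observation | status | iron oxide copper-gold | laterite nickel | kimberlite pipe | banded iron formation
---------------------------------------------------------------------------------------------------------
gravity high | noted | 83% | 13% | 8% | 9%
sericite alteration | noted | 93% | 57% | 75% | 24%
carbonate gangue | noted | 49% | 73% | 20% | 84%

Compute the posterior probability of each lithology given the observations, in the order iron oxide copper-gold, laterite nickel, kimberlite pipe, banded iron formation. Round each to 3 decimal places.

0.833, 0.115, 0.014, 0.039

By Bayes' rule with conditional independence, the unnormalized weight for each hypothesis is prior × ∏ likelihoods:
  iron oxide copper-gold: 0.29 × 0.83 × 0.93 × 0.49 = 0.10969
  laterite nickel: 0.28 × 0.13 × 0.57 × 0.73 = 0.015146
  kimberlite pipe: 0.15 × 0.08 × 0.75 × 0.20 = 0.0018
  banded iron formation: 0.28 × 0.09 × 0.24 × 0.84 = 0.0050803
Marginal likelihood of the evidence = 0.13171.
P(iron oxide copper-gold | evidence) = 0.10969 / 0.13171 ≈ 0.833
P(laterite nickel | evidence) = 0.015146 / 0.13171 ≈ 0.115
P(kimberlite pipe | evidence) = 0.0018 / 0.13171 ≈ 0.014
P(banded iron formation | evidence) = 0.0050803 / 0.13171 ≈ 0.039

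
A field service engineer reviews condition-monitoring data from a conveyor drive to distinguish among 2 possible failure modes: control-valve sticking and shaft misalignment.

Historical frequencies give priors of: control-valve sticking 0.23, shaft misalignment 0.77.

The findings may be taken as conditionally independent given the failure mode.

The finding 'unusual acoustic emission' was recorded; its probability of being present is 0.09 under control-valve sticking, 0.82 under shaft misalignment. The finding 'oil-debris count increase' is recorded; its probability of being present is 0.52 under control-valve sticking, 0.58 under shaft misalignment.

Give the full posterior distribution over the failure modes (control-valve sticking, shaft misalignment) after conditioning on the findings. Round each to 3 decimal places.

By Bayes' rule with conditional independence, the unnormalized weight for each hypothesis is prior × ∏ likelihoods:
  control-valve sticking: 0.23 × 0.09 × 0.52 = 0.010764
  shaft misalignment: 0.77 × 0.82 × 0.58 = 0.36621
Marginal likelihood of the evidence = 0.37698.
P(control-valve sticking | evidence) = 0.010764 / 0.37698 ≈ 0.029
P(shaft misalignment | evidence) = 0.36621 / 0.37698 ≈ 0.971

0.029, 0.971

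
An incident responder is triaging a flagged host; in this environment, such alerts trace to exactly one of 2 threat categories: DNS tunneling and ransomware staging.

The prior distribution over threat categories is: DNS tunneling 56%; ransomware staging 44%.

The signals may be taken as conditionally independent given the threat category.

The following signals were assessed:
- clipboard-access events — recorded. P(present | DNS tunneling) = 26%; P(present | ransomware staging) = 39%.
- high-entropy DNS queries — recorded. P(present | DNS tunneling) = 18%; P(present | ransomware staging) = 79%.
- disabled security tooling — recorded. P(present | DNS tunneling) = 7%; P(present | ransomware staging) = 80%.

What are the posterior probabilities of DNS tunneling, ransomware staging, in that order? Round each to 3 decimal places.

For each hypothesis, the unnormalized posterior weight is prior × product of the signal likelihoods:
  DNS tunneling: 0.56 × 0.26 × 0.18 × 0.07 = 0.0018346
  ransomware staging: 0.44 × 0.39 × 0.79 × 0.80 = 0.10845
Marginal likelihood of the evidence = 0.11029.
P(DNS tunneling | evidence) = 0.0018346 / 0.11029 ≈ 0.017
P(ransomware staging | evidence) = 0.10845 / 0.11029 ≈ 0.983

0.017, 0.983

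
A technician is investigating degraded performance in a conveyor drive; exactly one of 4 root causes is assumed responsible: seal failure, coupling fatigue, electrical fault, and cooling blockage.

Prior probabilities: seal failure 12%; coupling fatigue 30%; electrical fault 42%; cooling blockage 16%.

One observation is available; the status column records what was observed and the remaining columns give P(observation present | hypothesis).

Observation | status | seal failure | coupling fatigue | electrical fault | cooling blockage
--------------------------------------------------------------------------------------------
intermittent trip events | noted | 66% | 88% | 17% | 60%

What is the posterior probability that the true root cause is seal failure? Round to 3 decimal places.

0.155

By Bayes' rule, the unnormalized weight for each hypothesis is prior × likelihood:
  seal failure: 0.12 × 0.66 = 0.0792
  coupling fatigue: 0.30 × 0.88 = 0.264
  electrical fault: 0.42 × 0.17 = 0.0714
  cooling blockage: 0.16 × 0.60 = 0.096
The unnormalized weights sum to 0.5106.
P(seal failure | evidence) = 0.0792 / 0.5106 ≈ 0.155.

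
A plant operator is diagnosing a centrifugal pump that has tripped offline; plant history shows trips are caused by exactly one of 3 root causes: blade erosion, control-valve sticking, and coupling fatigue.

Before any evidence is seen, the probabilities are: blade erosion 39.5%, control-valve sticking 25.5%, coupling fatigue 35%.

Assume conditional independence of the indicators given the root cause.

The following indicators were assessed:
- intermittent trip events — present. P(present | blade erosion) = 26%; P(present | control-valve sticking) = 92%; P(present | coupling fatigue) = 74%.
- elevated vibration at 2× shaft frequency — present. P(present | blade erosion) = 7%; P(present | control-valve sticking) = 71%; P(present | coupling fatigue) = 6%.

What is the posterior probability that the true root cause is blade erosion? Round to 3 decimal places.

For each hypothesis, the unnormalized posterior weight is prior × product of the indicator likelihoods:
  blade erosion: 0.395 × 0.26 × 0.07 = 0.007189
  control-valve sticking: 0.255 × 0.92 × 0.71 = 0.16657
  coupling fatigue: 0.350 × 0.74 × 0.06 = 0.01554
Marginal likelihood of the evidence = 0.18929.
P(blade erosion | evidence) = 0.007189 / 0.18929 ≈ 0.038.

0.038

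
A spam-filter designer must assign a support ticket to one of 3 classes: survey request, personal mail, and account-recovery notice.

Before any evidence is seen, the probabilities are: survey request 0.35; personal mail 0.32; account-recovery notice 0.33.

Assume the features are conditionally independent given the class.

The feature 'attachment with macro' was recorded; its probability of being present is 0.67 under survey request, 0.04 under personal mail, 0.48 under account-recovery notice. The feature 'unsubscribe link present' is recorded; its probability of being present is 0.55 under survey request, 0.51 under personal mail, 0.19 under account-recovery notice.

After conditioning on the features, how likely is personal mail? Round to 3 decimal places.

For each hypothesis, the unnormalized posterior weight is prior × product of the feature likelihoods:
  survey request: 0.35 × 0.67 × 0.55 = 0.12898
  personal mail: 0.32 × 0.04 × 0.51 = 0.006528
  account-recovery notice: 0.33 × 0.48 × 0.19 = 0.030096
The unnormalized weights sum to 0.1656.
P(personal mail | evidence) = 0.006528 / 0.1656 ≈ 0.039.

0.039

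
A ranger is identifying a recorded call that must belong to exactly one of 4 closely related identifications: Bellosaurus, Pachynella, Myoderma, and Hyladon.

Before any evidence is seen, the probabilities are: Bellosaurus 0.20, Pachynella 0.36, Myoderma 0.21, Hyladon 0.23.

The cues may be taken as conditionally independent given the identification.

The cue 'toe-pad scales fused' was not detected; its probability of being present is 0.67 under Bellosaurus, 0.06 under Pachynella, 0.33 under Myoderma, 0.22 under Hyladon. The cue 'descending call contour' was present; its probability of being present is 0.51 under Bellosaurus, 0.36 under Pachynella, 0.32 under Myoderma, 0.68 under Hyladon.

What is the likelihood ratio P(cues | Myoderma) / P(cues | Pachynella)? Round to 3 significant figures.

Joint likelihood of the cue pattern under each hypothesis (using 1 − P(present | H) for each absent cue):
  Myoderma: (1 − 0.33) × 0.32 = 0.2144
  Pachynella: (1 − 0.06) × 0.36 = 0.3384
Bayes factor = 0.2144 / 0.3384 ≈ 0.634

0.634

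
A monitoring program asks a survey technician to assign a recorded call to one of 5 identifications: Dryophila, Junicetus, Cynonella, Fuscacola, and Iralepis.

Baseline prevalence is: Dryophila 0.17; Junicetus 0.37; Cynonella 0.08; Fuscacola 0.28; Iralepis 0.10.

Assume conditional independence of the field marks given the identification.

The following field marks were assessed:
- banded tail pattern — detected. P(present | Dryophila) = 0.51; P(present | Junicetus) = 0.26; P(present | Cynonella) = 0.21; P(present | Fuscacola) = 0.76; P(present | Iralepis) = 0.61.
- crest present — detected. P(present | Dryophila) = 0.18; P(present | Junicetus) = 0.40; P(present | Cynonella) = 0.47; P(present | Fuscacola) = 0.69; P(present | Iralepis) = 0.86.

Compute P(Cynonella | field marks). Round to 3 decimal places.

By Bayes' rule with conditional independence, the unnormalized weight for each hypothesis is prior × ∏ likelihoods:
  Dryophila: 0.17 × 0.51 × 0.18 = 0.015606
  Junicetus: 0.37 × 0.26 × 0.40 = 0.03848
  Cynonella: 0.08 × 0.21 × 0.47 = 0.007896
  Fuscacola: 0.28 × 0.76 × 0.69 = 0.14683
  Iralepis: 0.10 × 0.61 × 0.86 = 0.05246
Marginal likelihood of the evidence = 0.26127.
P(Cynonella | evidence) = 0.007896 / 0.26127 ≈ 0.030.

0.030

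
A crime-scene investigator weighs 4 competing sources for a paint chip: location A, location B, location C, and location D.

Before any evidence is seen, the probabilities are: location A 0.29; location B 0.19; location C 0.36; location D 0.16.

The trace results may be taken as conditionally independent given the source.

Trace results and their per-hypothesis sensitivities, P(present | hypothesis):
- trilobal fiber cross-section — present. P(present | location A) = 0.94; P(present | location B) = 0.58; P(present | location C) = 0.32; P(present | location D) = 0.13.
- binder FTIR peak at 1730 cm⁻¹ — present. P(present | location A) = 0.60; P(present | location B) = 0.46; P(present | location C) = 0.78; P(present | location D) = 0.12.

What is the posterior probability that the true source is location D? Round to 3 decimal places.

0.008

For each hypothesis, the unnormalized posterior weight is prior × product of the trace result likelihoods:
  location A: 0.29 × 0.94 × 0.60 = 0.16356
  location B: 0.19 × 0.58 × 0.46 = 0.050692
  location C: 0.36 × 0.32 × 0.78 = 0.089856
  location D: 0.16 × 0.13 × 0.12 = 0.002496
The unnormalized weights sum to 0.3066.
P(location D | evidence) = 0.002496 / 0.3066 ≈ 0.008.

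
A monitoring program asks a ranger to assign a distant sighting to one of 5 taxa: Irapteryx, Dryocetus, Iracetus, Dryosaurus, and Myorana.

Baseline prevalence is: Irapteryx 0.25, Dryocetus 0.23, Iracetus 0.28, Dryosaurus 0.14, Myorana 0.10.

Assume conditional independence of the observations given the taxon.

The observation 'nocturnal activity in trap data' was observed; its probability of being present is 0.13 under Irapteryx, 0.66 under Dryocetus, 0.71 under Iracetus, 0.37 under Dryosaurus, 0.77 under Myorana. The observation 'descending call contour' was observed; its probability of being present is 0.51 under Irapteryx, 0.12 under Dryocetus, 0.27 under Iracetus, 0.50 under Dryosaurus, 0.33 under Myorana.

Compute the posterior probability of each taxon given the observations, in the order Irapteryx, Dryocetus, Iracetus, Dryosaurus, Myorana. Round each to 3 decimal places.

0.119, 0.130, 0.384, 0.185, 0.182

For each hypothesis, the unnormalized posterior weight is prior × product of the observation likelihoods:
  Irapteryx: 0.25 × 0.13 × 0.51 = 0.016575
  Dryocetus: 0.23 × 0.66 × 0.12 = 0.018216
  Iracetus: 0.28 × 0.71 × 0.27 = 0.053676
  Dryosaurus: 0.14 × 0.37 × 0.50 = 0.0259
  Myorana: 0.10 × 0.77 × 0.33 = 0.02541
Marginal likelihood of the evidence = 0.13978.
P(Irapteryx | evidence) = 0.016575 / 0.13978 ≈ 0.119
P(Dryocetus | evidence) = 0.018216 / 0.13978 ≈ 0.130
P(Iracetus | evidence) = 0.053676 / 0.13978 ≈ 0.384
P(Dryosaurus | evidence) = 0.0259 / 0.13978 ≈ 0.185
P(Myorana | evidence) = 0.02541 / 0.13978 ≈ 0.182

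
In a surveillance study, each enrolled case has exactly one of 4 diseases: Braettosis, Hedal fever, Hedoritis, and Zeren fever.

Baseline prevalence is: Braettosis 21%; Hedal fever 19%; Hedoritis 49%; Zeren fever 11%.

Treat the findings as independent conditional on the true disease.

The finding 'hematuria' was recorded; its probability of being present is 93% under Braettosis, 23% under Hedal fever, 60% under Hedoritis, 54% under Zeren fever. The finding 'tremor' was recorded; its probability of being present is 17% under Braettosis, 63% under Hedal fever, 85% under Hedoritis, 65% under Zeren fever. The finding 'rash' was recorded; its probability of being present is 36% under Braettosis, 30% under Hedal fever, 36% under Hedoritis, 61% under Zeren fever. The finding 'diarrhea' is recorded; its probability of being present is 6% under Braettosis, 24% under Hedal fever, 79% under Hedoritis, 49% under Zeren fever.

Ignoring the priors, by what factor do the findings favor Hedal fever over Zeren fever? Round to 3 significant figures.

0.0994

The Bayes factor is the ratio of the joint likelihoods of the evidence pattern under the two hypotheses.
  Hedal fever: 0.23 × 0.63 × 0.30 × 0.24 = 0.010433
  Zeren fever: 0.54 × 0.65 × 0.61 × 0.49 = 0.10491
Bayes factor = 0.010433 / 0.10491 ≈ 0.0994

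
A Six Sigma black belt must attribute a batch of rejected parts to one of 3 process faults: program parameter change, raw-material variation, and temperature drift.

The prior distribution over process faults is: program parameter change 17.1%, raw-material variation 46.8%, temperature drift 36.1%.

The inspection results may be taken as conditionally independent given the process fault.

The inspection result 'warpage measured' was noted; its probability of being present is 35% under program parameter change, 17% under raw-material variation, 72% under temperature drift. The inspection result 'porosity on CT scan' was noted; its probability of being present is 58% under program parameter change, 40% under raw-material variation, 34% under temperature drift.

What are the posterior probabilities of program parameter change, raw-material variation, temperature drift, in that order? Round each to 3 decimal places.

0.224, 0.205, 0.570

For each hypothesis, the unnormalized posterior weight is prior × product of the inspection result likelihoods:
  program parameter change: 0.171 × 0.35 × 0.58 = 0.034713
  raw-material variation: 0.468 × 0.17 × 0.40 = 0.031824
  temperature drift: 0.361 × 0.72 × 0.34 = 0.088373
Marginal likelihood of the evidence = 0.15491.
P(program parameter change | evidence) = 0.034713 / 0.15491 ≈ 0.224
P(raw-material variation | evidence) = 0.031824 / 0.15491 ≈ 0.205
P(temperature drift | evidence) = 0.088373 / 0.15491 ≈ 0.570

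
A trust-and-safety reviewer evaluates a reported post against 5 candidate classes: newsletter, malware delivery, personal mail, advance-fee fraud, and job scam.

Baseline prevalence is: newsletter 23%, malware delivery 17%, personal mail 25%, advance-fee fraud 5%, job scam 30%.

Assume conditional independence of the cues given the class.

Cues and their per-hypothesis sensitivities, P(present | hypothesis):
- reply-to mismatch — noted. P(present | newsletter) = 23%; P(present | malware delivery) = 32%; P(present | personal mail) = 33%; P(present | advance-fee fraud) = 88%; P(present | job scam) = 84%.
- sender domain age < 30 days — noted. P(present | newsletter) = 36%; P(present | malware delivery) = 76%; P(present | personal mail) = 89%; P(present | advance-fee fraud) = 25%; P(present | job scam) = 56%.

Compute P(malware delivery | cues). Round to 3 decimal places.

0.145

For each hypothesis, the unnormalized posterior weight is prior × product of the cue likelihoods:
  newsletter: 0.23 × 0.23 × 0.36 = 0.019044
  malware delivery: 0.17 × 0.32 × 0.76 = 0.041344
  personal mail: 0.25 × 0.33 × 0.89 = 0.073425
  advance-fee fraud: 0.05 × 0.88 × 0.25 = 0.011
  job scam: 0.30 × 0.84 × 0.56 = 0.14112
The unnormalized weights sum to 0.28593.
P(malware delivery | evidence) = 0.041344 / 0.28593 ≈ 0.145.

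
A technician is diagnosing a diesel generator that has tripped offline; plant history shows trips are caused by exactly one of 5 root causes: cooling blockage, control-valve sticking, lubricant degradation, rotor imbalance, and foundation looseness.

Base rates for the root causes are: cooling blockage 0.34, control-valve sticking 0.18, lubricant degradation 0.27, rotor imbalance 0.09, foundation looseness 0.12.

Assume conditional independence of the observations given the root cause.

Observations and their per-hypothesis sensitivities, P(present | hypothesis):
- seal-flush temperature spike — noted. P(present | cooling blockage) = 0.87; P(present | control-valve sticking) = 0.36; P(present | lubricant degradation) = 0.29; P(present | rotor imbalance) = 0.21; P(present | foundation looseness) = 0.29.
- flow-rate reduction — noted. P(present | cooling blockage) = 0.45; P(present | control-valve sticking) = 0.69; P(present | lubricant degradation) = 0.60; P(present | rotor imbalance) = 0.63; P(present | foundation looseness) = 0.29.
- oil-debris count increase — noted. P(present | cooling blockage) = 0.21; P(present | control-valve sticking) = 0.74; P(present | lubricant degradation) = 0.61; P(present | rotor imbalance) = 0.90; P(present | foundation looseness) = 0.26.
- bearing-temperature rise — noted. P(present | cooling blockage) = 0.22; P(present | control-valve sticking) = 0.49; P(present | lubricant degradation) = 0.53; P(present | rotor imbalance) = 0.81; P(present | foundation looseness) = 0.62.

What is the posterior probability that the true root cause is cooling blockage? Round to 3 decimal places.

Multiply each prior by the joint likelihood of the evidence pattern:
  cooling blockage: 0.34 × 0.87 × 0.45 × 0.21 × 0.22 = 0.0061497
  control-valve sticking: 0.18 × 0.36 × 0.69 × 0.74 × 0.49 = 0.016213
  lubricant degradation: 0.27 × 0.29 × 0.60 × 0.61 × 0.53 = 0.015189
  rotor imbalance: 0.09 × 0.21 × 0.63 × 0.90 × 0.81 = 0.0086802
  foundation looseness: 0.12 × 0.29 × 0.29 × 0.26 × 0.62 = 0.0016268
Normalizing constant Z = 0.0061497 + 0.016213 + 0.015189 + 0.0086802 + 0.0016268 = 0.047858.
P(cooling blockage | evidence) = 0.0061497 / 0.047858 ≈ 0.128.

0.128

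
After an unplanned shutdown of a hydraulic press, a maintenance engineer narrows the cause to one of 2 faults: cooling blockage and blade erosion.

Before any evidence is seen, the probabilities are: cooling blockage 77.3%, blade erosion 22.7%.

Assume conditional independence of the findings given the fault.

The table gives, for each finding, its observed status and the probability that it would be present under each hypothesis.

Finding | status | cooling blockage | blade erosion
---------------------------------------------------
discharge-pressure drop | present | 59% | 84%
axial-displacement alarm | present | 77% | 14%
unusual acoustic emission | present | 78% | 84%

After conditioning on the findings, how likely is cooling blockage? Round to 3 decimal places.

By Bayes' rule with conditional independence, the unnormalized weight for each hypothesis is prior × ∏ likelihoods:
  cooling blockage: 0.773 × 0.59 × 0.77 × 0.78 = 0.27392
  blade erosion: 0.227 × 0.84 × 0.14 × 0.84 = 0.022424
The unnormalized weights sum to 0.29634.
P(cooling blockage | evidence) = 0.27392 / 0.29634 ≈ 0.924.

0.924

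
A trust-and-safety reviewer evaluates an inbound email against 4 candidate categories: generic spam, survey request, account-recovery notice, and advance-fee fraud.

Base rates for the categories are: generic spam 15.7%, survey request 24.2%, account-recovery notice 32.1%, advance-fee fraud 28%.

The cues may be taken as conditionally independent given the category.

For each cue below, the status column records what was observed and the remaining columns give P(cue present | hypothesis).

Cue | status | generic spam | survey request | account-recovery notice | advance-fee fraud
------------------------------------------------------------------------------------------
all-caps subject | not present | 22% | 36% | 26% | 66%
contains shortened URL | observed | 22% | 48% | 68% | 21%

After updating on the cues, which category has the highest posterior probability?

account-recovery notice

By Bayes' rule with conditional independence, the unnormalized weight for each hypothesis is prior × ∏ likelihoods (using 1 − P(present | H) for each absent cue):
  generic spam: 0.157 × (1 − 0.22) × 0.22 = 0.026941
  survey request: 0.242 × (1 − 0.36) × 0.48 = 0.074342
  account-recovery notice: 0.321 × (1 − 0.26) × 0.68 = 0.16153
  advance-fee fraud: 0.280 × (1 − 0.66) × 0.21 = 0.019992
Normalizing constant Z = 0.026941 + 0.074342 + 0.16153 + 0.019992 = 0.2828.
P(generic spam | evidence) ≈ 0.026941 / 0.2828 ≈ 0.095
P(survey request | evidence) ≈ 0.074342 / 0.2828 ≈ 0.263
P(account-recovery notice | evidence) ≈ 0.16153 / 0.2828 ≈ 0.571
P(advance-fee fraud | evidence) ≈ 0.019992 / 0.2828 ≈ 0.071
The largest is 0.571, so account-recovery notice is most probable.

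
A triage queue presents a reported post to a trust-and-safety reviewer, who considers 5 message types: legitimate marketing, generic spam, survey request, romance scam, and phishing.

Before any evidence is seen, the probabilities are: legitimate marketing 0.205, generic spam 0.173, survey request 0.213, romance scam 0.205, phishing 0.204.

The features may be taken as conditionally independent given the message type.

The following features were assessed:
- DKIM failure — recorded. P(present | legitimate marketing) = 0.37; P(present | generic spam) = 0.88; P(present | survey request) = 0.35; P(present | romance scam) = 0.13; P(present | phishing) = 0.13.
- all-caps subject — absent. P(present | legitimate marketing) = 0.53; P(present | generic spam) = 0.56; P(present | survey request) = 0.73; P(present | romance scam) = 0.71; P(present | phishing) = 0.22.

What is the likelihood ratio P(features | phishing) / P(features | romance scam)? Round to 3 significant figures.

Take the product of per-feature likelihoods under each hypothesis (using 1 − P(present | H) for each absent feature), then divide.
  phishing: 0.13 × (1 − 0.22) = 0.1014
  romance scam: 0.13 × (1 − 0.71) = 0.0377
Bayes factor = 0.1014 / 0.0377 ≈ 2.69

2.69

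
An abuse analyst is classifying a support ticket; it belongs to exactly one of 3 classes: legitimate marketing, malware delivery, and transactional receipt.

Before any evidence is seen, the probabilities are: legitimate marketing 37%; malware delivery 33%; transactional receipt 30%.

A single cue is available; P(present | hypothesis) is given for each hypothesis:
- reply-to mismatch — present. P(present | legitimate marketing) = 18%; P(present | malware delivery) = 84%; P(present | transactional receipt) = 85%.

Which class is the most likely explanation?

By Bayes' rule, the unnormalized weight for each hypothesis is prior × likelihood:
  legitimate marketing: 0.37 × 0.18 = 0.0666
  malware delivery: 0.33 × 0.84 = 0.2772
  transactional receipt: 0.30 × 0.85 = 0.255
Normalizing constant Z = 0.0666 + 0.2772 + 0.255 = 0.5988.
P(legitimate marketing | evidence) ≈ 0.0666 / 0.5988 ≈ 0.111
P(malware delivery | evidence) ≈ 0.2772 / 0.5988 ≈ 0.463
P(transactional receipt | evidence) ≈ 0.255 / 0.5988 ≈ 0.426
The largest is 0.463, so malware delivery is most probable.

malware delivery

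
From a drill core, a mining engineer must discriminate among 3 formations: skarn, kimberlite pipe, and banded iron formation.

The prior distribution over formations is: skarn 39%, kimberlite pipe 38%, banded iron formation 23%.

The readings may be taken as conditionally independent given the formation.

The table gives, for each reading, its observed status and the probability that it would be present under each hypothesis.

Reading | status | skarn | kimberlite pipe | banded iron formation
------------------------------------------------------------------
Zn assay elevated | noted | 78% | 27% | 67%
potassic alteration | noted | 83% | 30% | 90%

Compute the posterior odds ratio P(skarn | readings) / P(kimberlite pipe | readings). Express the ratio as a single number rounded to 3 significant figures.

8.20

The normalizing constant cancels in an odds ratio, so compute prior × likelihood for the two hypotheses only:
  skarn: 0.39 × 0.78 × 0.83 = 0.25249
  kimberlite pipe: 0.38 × 0.27 × 0.30 = 0.03078
Odds(skarn : kimberlite pipe) = 0.25249 / 0.03078 ≈ 8.20.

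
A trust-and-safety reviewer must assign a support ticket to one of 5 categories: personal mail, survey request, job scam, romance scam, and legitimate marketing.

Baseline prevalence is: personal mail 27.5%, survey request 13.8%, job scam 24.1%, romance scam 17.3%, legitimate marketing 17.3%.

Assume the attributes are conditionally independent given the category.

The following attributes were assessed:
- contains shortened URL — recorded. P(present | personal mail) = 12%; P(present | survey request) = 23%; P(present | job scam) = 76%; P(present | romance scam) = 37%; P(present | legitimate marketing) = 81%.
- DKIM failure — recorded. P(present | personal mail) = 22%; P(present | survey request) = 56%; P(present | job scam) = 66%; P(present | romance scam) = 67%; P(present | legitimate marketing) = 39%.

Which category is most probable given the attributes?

For each hypothesis, the unnormalized posterior weight is prior × product of the attribute likelihoods:
  personal mail: 0.275 × 0.12 × 0.22 = 0.00726
  survey request: 0.138 × 0.23 × 0.56 = 0.017774
  job scam: 0.241 × 0.76 × 0.66 = 0.12089
  romance scam: 0.173 × 0.37 × 0.67 = 0.042887
  legitimate marketing: 0.173 × 0.81 × 0.39 = 0.054651
Marginal likelihood of the evidence = 0.24346.
P(personal mail | evidence) ≈ 0.00726 / 0.24346 ≈ 0.030
P(survey request | evidence) ≈ 0.017774 / 0.24346 ≈ 0.073
P(job scam | evidence) ≈ 0.12089 / 0.24346 ≈ 0.497
P(romance scam | evidence) ≈ 0.042887 / 0.24346 ≈ 0.176
P(legitimate marketing | evidence) ≈ 0.054651 / 0.24346 ≈ 0.224
The largest is 0.497, so job scam is most probable.

job scam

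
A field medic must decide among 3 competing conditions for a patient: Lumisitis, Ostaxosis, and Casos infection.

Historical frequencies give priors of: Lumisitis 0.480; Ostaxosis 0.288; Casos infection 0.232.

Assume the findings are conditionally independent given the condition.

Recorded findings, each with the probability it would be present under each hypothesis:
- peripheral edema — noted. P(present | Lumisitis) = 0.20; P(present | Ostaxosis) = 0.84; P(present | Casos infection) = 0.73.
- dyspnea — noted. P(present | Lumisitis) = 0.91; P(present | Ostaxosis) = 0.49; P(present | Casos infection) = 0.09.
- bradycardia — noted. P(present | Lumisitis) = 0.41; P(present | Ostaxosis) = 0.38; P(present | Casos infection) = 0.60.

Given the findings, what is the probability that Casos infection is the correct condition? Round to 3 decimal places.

Multiply each prior by the joint likelihood of the evidence pattern:
  Lumisitis: 0.480 × 0.20 × 0.91 × 0.41 = 0.035818
  Ostaxosis: 0.288 × 0.84 × 0.49 × 0.38 = 0.045046
  Casos infection: 0.232 × 0.73 × 0.09 × 0.60 = 0.0091454
The unnormalized weights sum to 0.090009.
P(Casos infection | evidence) = 0.0091454 / 0.090009 ≈ 0.102.

0.102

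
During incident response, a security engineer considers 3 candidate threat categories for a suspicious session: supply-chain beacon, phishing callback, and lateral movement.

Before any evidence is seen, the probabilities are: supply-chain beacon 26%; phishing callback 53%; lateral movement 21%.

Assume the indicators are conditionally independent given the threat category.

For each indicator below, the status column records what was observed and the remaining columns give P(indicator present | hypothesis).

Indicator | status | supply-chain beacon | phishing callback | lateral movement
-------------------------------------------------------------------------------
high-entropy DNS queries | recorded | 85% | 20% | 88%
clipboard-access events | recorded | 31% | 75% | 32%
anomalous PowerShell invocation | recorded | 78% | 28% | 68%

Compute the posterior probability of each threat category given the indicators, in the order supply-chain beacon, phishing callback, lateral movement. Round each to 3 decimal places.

0.461, 0.192, 0.347

By Bayes' rule with conditional independence, the unnormalized weight for each hypothesis is prior × ∏ likelihoods:
  supply-chain beacon: 0.26 × 0.85 × 0.31 × 0.78 = 0.053438
  phishing callback: 0.53 × 0.20 × 0.75 × 0.28 = 0.02226
  lateral movement: 0.21 × 0.88 × 0.32 × 0.68 = 0.040212
Marginal likelihood of the evidence = 0.11591.
P(supply-chain beacon | evidence) = 0.053438 / 0.11591 ≈ 0.461
P(phishing callback | evidence) = 0.02226 / 0.11591 ≈ 0.192
P(lateral movement | evidence) = 0.040212 / 0.11591 ≈ 0.347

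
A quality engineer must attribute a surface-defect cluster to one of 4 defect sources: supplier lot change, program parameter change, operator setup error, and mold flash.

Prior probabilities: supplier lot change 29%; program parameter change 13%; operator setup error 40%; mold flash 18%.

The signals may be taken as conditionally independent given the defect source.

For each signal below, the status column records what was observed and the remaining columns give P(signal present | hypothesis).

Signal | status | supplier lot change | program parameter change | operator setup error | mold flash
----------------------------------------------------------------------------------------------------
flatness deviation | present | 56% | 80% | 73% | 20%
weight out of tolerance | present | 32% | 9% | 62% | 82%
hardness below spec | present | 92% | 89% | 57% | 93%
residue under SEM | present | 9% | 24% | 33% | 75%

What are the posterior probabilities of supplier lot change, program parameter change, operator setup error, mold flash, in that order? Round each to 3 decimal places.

Multiply each prior by the joint likelihood of the signal pattern:
  supplier lot change: 0.29 × 0.56 × 0.32 × 0.92 × 0.09 = 0.004303
  program parameter change: 0.13 × 0.80 × 0.09 × 0.89 × 0.24 = 0.0019993
  operator setup error: 0.40 × 0.73 × 0.62 × 0.57 × 0.33 = 0.034054
  mold flash: 0.18 × 0.20 × 0.82 × 0.93 × 0.75 = 0.02059
Marginal likelihood of the evidence = 0.060946.
P(supplier lot change | evidence) = 0.004303 / 0.060946 ≈ 0.071
P(program parameter change | evidence) = 0.0019993 / 0.060946 ≈ 0.033
P(operator setup error | evidence) = 0.034054 / 0.060946 ≈ 0.559
P(mold flash | evidence) = 0.02059 / 0.060946 ≈ 0.338

0.071, 0.033, 0.559, 0.338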